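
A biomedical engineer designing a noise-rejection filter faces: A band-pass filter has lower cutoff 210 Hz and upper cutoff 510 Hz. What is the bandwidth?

Bandwidth = f_high - f_low
= 510 Hz - 210 Hz = 300 Hz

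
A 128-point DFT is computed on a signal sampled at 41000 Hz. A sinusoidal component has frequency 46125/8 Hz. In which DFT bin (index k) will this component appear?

DFT frequency resolution = f_s/N = 41000/128 = 5125/16 Hz
Bin index k = f_signal / resolution = 46125/8 / 5125/16 = 18
The signal frequency 46125/8 Hz falls in DFT bin k = 18.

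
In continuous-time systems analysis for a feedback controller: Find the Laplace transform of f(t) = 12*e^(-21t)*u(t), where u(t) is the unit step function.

Standard Laplace transform pair:
e^(-at)*u(t) <-> 1/(s+a)
With a = 21: L{12*e^(-21t)*u(t)} = 12/(s+21), ROC: Re(s) > -21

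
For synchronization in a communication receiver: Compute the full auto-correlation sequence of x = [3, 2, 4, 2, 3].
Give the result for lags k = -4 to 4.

r_xx[k] = sum_m x[m]*x[m+k], indexed from 0, for k = -4 to 4:
  r_xx[-4] = x[4]*x[0] = 9
  r_xx[-3] = x[3]*x[0] + x[4]*x[1] = 12
  r_xx[-2] = x[2]*x[0] + x[3]*x[1] + x[4]*x[2] = 28
  r_xx[-1] = x[1]*x[0] + x[2]*x[1] + x[3]*x[2] + x[4]*x[3] = 28
  r_xx[0] = x[0]*x[0] + x[1]*x[1] + x[2]*x[2] + x[3]*x[3] + x[4]*x[4] = 42
  r_xx[1] = x[0]*x[1] + x[1]*x[2] + x[2]*x[3] + x[3]*x[4] = 28
  r_xx[2] = x[0]*x[2] + x[1]*x[3] + x[2]*x[4] = 28
  r_xx[3] = x[0]*x[3] + x[1]*x[4] = 12
  r_xx[4] = x[0]*x[4] = 9
r_xx = [9, 12, 28, 28, 42, 28, 28, 12, 9]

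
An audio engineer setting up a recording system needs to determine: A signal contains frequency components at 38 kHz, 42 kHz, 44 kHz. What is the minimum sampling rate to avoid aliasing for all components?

The highest frequency component is f_max = 44 kHz.
Nyquist rate = 2 * f_max = 2 * 44 kHz = 88 kHz.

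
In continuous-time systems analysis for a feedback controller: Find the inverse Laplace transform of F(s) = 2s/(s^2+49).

Standard pair: s/(s^2+w^2) <-> cos(wt)*u(t)
With k=2, w=7: f(t) = 2*cos(7t)*u(t)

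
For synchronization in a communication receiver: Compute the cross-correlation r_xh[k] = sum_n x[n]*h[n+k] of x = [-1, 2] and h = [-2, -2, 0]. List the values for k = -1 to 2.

Both sequences indexed from 0 and zero outside their support.
Lags with overlap: k = -1 to 2.
  r_xh[-1] = x[1]*h[0] = -4
  r_xh[0] = x[0]*h[0] + x[1]*h[1] = -2
  r_xh[1] = x[0]*h[1] + x[1]*h[2] = 2
  r_xh[2] = x[0]*h[2] = 0
r_xh = [-4, -2, 2, 0] (for k = -1, ..., 2)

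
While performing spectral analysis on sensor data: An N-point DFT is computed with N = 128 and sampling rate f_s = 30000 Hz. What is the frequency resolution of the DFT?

DFT frequency resolution = f_s / N
= 30000 / 128 = 1875/8 Hz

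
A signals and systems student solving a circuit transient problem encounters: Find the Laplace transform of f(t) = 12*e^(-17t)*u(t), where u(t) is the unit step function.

Standard Laplace transform pair:
e^(-at)*u(t) <-> 1/(s+a)
With a = 17: L{12*e^(-17t)*u(t)} = 12/(s+17), ROC: Re(s) > -17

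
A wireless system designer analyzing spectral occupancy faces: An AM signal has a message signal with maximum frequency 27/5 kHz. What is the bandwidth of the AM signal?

In AM (double-sideband), the bandwidth is twice the message frequency.
BW = 2 * f_m = 2 * 27/5 kHz = 54/5 kHz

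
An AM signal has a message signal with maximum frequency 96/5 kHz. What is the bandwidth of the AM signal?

In AM (double-sideband), the bandwidth is twice the message frequency.
BW = 2 * f_m = 2 * 96/5 kHz = 192/5 kHz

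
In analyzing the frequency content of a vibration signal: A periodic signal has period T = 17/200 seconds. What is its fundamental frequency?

The fundamental frequency is the reciprocal of the period.
f = 1/T = 1/(17/200) = 200/17 Hz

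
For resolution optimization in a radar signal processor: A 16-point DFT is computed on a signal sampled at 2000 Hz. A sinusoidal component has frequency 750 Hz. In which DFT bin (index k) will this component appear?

DFT frequency resolution = f_s/N = 2000/16 = 125 Hz
Bin index k = f_signal / resolution = 750 / 125 = 6
The signal frequency 750 Hz falls in DFT bin k = 6.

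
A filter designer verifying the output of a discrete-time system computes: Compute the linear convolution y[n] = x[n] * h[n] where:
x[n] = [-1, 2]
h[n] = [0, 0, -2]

y[n] = sum_k x[k]*h[n-k]. Output length = len(x) + len(h) - 1 = 2 + 3 - 1 = 4.
y[0] = -1*0 = 0
y[1] = 2*0 + -1*0 = 0
y[2] = 2*0 + -1*-2 = 2
y[3] = 2*-2 = -4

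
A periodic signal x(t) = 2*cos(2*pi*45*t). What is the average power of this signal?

Average power of A*cos(wt) is A^2/2.
P = 2^2 / 2 = 4/2 = 2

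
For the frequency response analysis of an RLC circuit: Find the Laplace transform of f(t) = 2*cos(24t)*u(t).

Standard pair: cos(wt)*u(t) <-> s/(s^2+w^2)
With w = 24: L{2*cos(24t)*u(t)} = 2s/(s^2+576)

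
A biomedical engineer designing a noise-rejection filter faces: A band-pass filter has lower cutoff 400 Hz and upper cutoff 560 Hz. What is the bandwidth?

Bandwidth = f_high - f_low
= 560 Hz - 400 Hz = 160 Hz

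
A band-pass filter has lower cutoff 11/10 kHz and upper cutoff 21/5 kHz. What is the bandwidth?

Bandwidth = f_high - f_low
= 21/5 kHz - 11/10 kHz = 31/10 kHz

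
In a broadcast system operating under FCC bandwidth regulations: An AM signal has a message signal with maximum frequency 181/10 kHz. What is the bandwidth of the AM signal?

In AM (double-sideband), the bandwidth is twice the message frequency.
BW = 2 * f_m = 2 * 181/10 kHz = 181/5 kHz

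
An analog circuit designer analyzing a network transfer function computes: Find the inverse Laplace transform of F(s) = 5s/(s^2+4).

Standard pair: s/(s^2+w^2) <-> cos(wt)*u(t)
With k=5, w=2: f(t) = 5*cos(2t)*u(t)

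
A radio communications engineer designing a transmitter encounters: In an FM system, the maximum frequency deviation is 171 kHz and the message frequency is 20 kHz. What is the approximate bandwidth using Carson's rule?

Carson's rule: BW = 2*(delta_f + f_m)
= 2*(171 + 20) kHz = 382 kHz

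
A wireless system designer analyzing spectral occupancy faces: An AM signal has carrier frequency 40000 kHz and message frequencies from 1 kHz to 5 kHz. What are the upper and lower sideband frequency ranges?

Upper sideband (USB) = fc + [fm_low, fm_high] = 40000 + [1, 5] = [40001, 40005] kHz
Lower sideband (LSB) = fc - [fm_high, fm_low] = 40000 - [5, 1] = [39995, 39999] kHz
Total occupied spectrum: 39995 kHz to 40005 kHz (plus carrier at 40000 kHz)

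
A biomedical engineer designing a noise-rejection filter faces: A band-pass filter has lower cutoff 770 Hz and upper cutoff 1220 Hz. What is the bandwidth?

Bandwidth = f_high - f_low
= 1220 Hz - 770 Hz = 450 Hz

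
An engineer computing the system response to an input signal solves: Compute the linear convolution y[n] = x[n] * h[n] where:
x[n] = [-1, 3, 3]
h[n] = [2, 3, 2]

y[n] = sum_k x[k]*h[n-k]. Output length = len(x) + len(h) - 1 = 3 + 3 - 1 = 5.
y[0] = -1*2 = -2
y[1] = 3*2 + -1*3 = 3
y[2] = 3*2 + 3*3 + -1*2 = 13
y[3] = 3*3 + 3*2 = 15
y[4] = 3*2 = 6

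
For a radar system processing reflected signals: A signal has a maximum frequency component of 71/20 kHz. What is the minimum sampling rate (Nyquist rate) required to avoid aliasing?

By the Nyquist-Shannon sampling theorem,
the minimum sampling rate (Nyquist rate) must be at least 2 * f_max.
Nyquist rate = 2 * 71/20 kHz = 71/10 kHz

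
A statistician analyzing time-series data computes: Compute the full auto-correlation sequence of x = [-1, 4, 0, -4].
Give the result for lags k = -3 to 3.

r_xx[k] = sum_m x[m]*x[m+k], indexed from 0, for k = -3 to 3:
  r_xx[-3] = x[3]*x[0] = 4
  r_xx[-2] = x[2]*x[0] + x[3]*x[1] = -16
  r_xx[-1] = x[1]*x[0] + x[2]*x[1] + x[3]*x[2] = -4
  r_xx[0] = x[0]*x[0] + x[1]*x[1] + x[2]*x[2] + x[3]*x[3] = 33
  r_xx[1] = x[0]*x[1] + x[1]*x[2] + x[2]*x[3] = -4
  r_xx[2] = x[0]*x[2] + x[1]*x[3] = -16
  r_xx[3] = x[0]*x[3] = 4
r_xx = [4, -16, -4, 33, -4, -16, 4]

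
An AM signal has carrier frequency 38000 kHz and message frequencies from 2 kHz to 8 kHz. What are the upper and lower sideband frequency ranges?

Upper sideband (USB) = fc + [fm_low, fm_high] = 38000 + [2, 8] = [38002, 38008] kHz
Lower sideband (LSB) = fc - [fm_high, fm_low] = 38000 - [8, 2] = [37992, 37998] kHz
Total occupied spectrum: 37992 kHz to 38008 kHz (plus carrier at 38000 kHz)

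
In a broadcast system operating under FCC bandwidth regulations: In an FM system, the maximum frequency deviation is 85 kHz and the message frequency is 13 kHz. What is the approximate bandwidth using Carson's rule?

Carson's rule: BW = 2*(delta_f + f_m)
= 2*(85 + 13) kHz = 196 kHz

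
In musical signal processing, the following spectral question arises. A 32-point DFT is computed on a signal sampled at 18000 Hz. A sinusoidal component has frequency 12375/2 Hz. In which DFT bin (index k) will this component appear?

DFT frequency resolution = f_s/N = 18000/32 = 1125/2 Hz
Bin index k = f_signal / resolution = 12375/2 / 1125/2 = 11
The signal frequency 12375/2 Hz falls in DFT bin k = 11.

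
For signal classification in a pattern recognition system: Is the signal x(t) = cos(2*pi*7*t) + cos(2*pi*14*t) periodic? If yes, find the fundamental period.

f1 = 7 Hz, f2 = 14 Hz
Period T1 = 1/7, T2 = 1/14
Ratio T1/T2 = 14/7, which is rational.
The signal is periodic with fundamental period T = 1/GCD(7,14) = 1/7 s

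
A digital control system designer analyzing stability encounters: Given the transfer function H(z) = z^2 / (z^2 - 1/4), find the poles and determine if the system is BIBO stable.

Poles are roots of the denominator: z^2 - 1/4 = 0.
Quadratic formula: z = [-(0) +/- sqrt((0)^2 - 4*(-1/4))] / 2
Discriminant = 0 + 1 = 1; sqrt = 1.
z = (0 +/- 1) / 2 => z = 1/2 or z = -1/2.
|p1| = 1/2, |p2| = 1/2.
For BIBO stability, all poles must lie inside the unit circle (|p| < 1).
System is STABLE since both |p| < 1.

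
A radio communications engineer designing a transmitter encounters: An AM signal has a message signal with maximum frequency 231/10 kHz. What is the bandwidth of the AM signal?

In AM (double-sideband), the bandwidth is twice the message frequency.
BW = 2 * f_m = 2 * 231/10 kHz = 231/5 kHz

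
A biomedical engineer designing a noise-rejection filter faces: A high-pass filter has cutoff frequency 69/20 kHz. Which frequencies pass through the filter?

A high-pass filter passes all frequencies above the cutoff frequency 69/20 kHz and attenuates lower frequencies.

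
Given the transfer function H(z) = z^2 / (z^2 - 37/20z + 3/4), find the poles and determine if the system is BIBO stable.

Poles are roots of the denominator: z^2 - 37/20z + 3/4 = 0.
Quadratic formula: z = [-(-37/20) +/- sqrt((-37/20)^2 - 4*(3/4))] / 2
Discriminant = 1369/400 - 3 = 169/400; sqrt = 13/20.
z = (37/20 +/- 13/20) / 2 => z = 5/4 or z = 3/5.
|p1| = 5/4, |p2| = 3/5.
For BIBO stability, all poles must lie inside the unit circle (|p| < 1).
System is UNSTABLE since at least one |p| >= 1.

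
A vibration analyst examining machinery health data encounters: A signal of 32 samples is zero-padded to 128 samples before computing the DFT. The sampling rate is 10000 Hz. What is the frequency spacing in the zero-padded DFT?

Original DFT: N = 32, resolution = f_s/N = 10000/32 = 625/2 Hz
Zero-padded DFT: N = 128, resolution = f_s/N = 10000/128 = 625/8 Hz
Zero-padding interpolates the spectrum (finer frequency grid)
but does NOT improve the true spectral resolution (ability to resolve close frequencies).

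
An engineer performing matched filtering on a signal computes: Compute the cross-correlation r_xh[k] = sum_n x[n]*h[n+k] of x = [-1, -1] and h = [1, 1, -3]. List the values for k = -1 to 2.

Both sequences indexed from 0 and zero outside their support.
Lags with overlap: k = -1 to 2.
  r_xh[-1] = x[1]*h[0] = -1
  r_xh[0] = x[0]*h[0] + x[1]*h[1] = -2
  r_xh[1] = x[0]*h[1] + x[1]*h[2] = 2
  r_xh[2] = x[0]*h[2] = 3
r_xh = [-1, -2, 2, 3] (for k = -1, ..., 2)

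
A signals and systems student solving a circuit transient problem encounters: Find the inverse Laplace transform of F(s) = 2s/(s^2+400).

Standard pair: s/(s^2+w^2) <-> cos(wt)*u(t)
With k=2, w=20: f(t) = 2*cos(20t)*u(t)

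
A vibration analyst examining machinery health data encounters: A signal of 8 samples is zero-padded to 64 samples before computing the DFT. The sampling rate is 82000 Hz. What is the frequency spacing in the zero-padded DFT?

Original DFT: N = 8, resolution = f_s/N = 82000/8 = 10250 Hz
Zero-padded DFT: N = 64, resolution = f_s/N = 82000/64 = 5125/4 Hz
Zero-padding interpolates the spectrum (finer frequency grid)
but does NOT improve the true spectral resolution (ability to resolve close frequencies).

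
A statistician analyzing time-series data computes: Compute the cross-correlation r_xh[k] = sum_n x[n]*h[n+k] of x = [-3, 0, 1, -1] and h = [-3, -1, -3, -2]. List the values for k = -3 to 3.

Both sequences indexed from 0 and zero outside their support.
Lags with overlap: k = -3 to 3.
  r_xh[-3] = x[3]*h[0] = 3
  r_xh[-2] = x[2]*h[0] + x[3]*h[1] = -2
  r_xh[-1] = x[1]*h[0] + x[2]*h[1] + x[3]*h[2] = 2
  r_xh[0] = x[0]*h[0] + x[1]*h[1] + x[2]*h[2] + x[3]*h[3] = 8
  r_xh[1] = x[0]*h[1] + x[1]*h[2] + x[2]*h[3] = 1
  r_xh[2] = x[0]*h[2] + x[1]*h[3] = 9
  r_xh[3] = x[0]*h[3] = 6
r_xh = [3, -2, 2, 8, 1, 9, 6] (for k = -3, ..., 3)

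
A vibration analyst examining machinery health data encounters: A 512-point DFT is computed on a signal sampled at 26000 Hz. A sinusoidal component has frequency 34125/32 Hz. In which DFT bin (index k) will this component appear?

DFT frequency resolution = f_s/N = 26000/512 = 1625/32 Hz
Bin index k = f_signal / resolution = 34125/32 / 1625/32 = 21
The signal frequency 34125/32 Hz falls in DFT bin k = 21.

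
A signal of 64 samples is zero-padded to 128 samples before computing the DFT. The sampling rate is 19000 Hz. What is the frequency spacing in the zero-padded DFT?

Original DFT: N = 64, resolution = f_s/N = 19000/64 = 2375/8 Hz
Zero-padded DFT: N = 128, resolution = f_s/N = 19000/128 = 2375/16 Hz
Zero-padding interpolates the spectrum (finer frequency grid)
but does NOT improve the true spectral resolution (ability to resolve close frequencies).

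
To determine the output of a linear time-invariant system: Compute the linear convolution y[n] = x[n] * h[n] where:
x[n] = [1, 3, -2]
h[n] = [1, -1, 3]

y[n] = sum_k x[k]*h[n-k]. Output length = len(x) + len(h) - 1 = 3 + 3 - 1 = 5.
y[0] = 1*1 = 1
y[1] = 3*1 + 1*-1 = 2
y[2] = -2*1 + 3*-1 + 1*3 = -2
y[3] = -2*-1 + 3*3 = 11
y[4] = -2*3 = -6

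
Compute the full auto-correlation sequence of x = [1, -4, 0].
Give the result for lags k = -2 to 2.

r_xx[k] = sum_m x[m]*x[m+k], indexed from 0, for k = -2 to 2:
  r_xx[-2] = x[2]*x[0] = 0
  r_xx[-1] = x[1]*x[0] + x[2]*x[1] = -4
  r_xx[0] = x[0]*x[0] + x[1]*x[1] + x[2]*x[2] = 17
  r_xx[1] = x[0]*x[1] + x[1]*x[2] = -4
  r_xx[2] = x[0]*x[2] = 0
r_xx = [0, -4, 17, -4, 0]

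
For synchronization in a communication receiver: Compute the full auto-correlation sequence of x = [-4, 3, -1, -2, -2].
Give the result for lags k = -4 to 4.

r_xx[k] = sum_m x[m]*x[m+k], indexed from 0, for k = -4 to 4:
  r_xx[-4] = x[4]*x[0] = 8
  r_xx[-3] = x[3]*x[0] + x[4]*x[1] = 2
  r_xx[-2] = x[2]*x[0] + x[3]*x[1] + x[4]*x[2] = 0
  r_xx[-1] = x[1]*x[0] + x[2]*x[1] + x[3]*x[2] + x[4]*x[3] = -9
  r_xx[0] = x[0]*x[0] + x[1]*x[1] + x[2]*x[2] + x[3]*x[3] + x[4]*x[4] = 34
  r_xx[1] = x[0]*x[1] + x[1]*x[2] + x[2]*x[3] + x[3]*x[4] = -9
  r_xx[2] = x[0]*x[2] + x[1]*x[3] + x[2]*x[4] = 0
  r_xx[3] = x[0]*x[3] + x[1]*x[4] = 2
  r_xx[4] = x[0]*x[4] = 8
r_xx = [8, 2, 0, -9, 34, -9, 0, 2, 8]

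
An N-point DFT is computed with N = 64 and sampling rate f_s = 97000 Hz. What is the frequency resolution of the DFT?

DFT frequency resolution = f_s / N
= 97000 / 64 = 12125/8 Hz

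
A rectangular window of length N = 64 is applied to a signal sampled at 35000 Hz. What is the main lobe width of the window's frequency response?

For a rectangular window of length N,
the main lobe width in frequency is 2*f_s/N.
= 2*35000/64 = 4375/4 Hz
This determines the minimum frequency separation for resolving two sinusoids.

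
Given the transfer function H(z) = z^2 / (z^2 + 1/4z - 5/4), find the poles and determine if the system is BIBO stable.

Poles are roots of the denominator: z^2 + 1/4z - 5/4 = 0.
Quadratic formula: z = [-(1/4) +/- sqrt((1/4)^2 - 4*(-5/4))] / 2
Discriminant = 1/16 + 5 = 81/16; sqrt = 9/4.
z = (-1/4 +/- 9/4) / 2 => z = 1 or z = -5/4.
|p1| = 1, |p2| = 5/4.
For BIBO stability, all poles must lie inside the unit circle (|p| < 1).
System is UNSTABLE since at least one |p| >= 1.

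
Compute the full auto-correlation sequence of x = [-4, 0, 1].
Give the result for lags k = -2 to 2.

r_xx[k] = sum_m x[m]*x[m+k], indexed from 0, for k = -2 to 2:
  r_xx[-2] = x[2]*x[0] = -4
  r_xx[-1] = x[1]*x[0] + x[2]*x[1] = 0
  r_xx[0] = x[0]*x[0] + x[1]*x[1] + x[2]*x[2] = 17
  r_xx[1] = x[0]*x[1] + x[1]*x[2] = 0
  r_xx[2] = x[0]*x[2] = -4
r_xx = [-4, 0, 17, 0, -4]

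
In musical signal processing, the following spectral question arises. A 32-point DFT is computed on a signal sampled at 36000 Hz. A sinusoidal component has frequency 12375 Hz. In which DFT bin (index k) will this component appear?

DFT frequency resolution = f_s/N = 36000/32 = 1125 Hz
Bin index k = f_signal / resolution = 12375 / 1125 = 11
The signal frequency 12375 Hz falls in DFT bin k = 11.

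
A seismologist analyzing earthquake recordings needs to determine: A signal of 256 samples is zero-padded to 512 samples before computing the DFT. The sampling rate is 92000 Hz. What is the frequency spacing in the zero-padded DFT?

Original DFT: N = 256, resolution = f_s/N = 92000/256 = 2875/8 Hz
Zero-padded DFT: N = 512, resolution = f_s/N = 92000/512 = 2875/16 Hz
Zero-padding interpolates the spectrum (finer frequency grid)
but does NOT improve the true spectral resolution (ability to resolve close frequencies).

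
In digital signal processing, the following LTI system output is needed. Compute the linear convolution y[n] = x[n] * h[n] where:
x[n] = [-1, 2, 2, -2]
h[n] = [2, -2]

y[n] = sum_k x[k]*h[n-k]. Output length = len(x) + len(h) - 1 = 4 + 2 - 1 = 5.
y[0] = -1*2 = -2
y[1] = 2*2 + -1*-2 = 6
y[2] = 2*2 + 2*-2 = 0
y[3] = -2*2 + 2*-2 = -8
y[4] = -2*-2 = 4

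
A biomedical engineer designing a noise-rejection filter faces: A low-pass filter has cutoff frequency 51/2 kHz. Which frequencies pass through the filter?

A low-pass filter passes all frequencies below the cutoff frequency 51/2 kHz and attenuates higher frequencies.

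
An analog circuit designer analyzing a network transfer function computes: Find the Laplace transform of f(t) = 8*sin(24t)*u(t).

Standard pair: sin(wt)*u(t) <-> w/(s^2+w^2)
With w = 24: L{8*sin(24t)*u(t)} = 192/(s^2+576)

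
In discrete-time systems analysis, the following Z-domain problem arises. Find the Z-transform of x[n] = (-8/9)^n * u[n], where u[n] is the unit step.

The Z-transform of a^n * u[n] is z/(z-a) for |z| > |a|.
Here a = -8/9, so X(z) = z/(z - (-8/9)) = 9z/(9z + 8)
ROC: |z| > 8/9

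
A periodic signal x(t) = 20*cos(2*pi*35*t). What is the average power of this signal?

Average power of A*cos(wt) is A^2/2.
P = 20^2 / 2 = 400/2 = 200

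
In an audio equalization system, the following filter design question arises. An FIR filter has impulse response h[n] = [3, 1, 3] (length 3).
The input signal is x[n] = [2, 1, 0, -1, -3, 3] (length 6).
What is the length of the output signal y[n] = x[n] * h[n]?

For linear convolution, the output length is:
len(y) = len(x) + len(h) - 1 = 6 + 3 - 1 = 8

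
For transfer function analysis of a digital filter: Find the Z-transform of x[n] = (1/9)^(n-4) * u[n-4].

Time-shifting property: if X(z) = Z{x[n]}, then Z{x[n-d]} = z^(-d) * X(z)
X(z) = z/(z - 1/9) for x[n] = (1/9)^n * u[n]
Z{x[n-4]} = z^(-4) * z/(z - 1/9) = z^(-3)/(z - 1/9)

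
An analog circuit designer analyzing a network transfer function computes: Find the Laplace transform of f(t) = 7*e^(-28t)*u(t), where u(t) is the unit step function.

Standard Laplace transform pair:
e^(-at)*u(t) <-> 1/(s+a)
With a = 28: L{7*e^(-28t)*u(t)} = 7/(s+28), ROC: Re(s) > -28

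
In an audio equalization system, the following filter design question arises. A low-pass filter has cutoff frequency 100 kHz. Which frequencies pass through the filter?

A low-pass filter passes all frequencies below the cutoff frequency 100 kHz and attenuates higher frequencies.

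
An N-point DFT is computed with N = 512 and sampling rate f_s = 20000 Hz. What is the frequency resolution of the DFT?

DFT frequency resolution = f_s / N
= 20000 / 512 = 625/16 Hz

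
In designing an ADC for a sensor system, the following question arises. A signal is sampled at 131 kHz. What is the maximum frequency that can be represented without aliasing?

The maximum frequency that can be represented without aliasing
is the Nyquist frequency: f_max = f_s / 2 = 131 kHz / 2 = 131/2 kHz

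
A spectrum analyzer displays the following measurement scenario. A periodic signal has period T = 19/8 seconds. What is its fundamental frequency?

The fundamental frequency is the reciprocal of the period.
f = 1/T = 1/(19/8) = 8/19 Hz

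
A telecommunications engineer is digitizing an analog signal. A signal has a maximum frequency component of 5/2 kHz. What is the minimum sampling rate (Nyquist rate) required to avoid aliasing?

By the Nyquist-Shannon sampling theorem,
the minimum sampling rate (Nyquist rate) must be at least 2 * f_max.
Nyquist rate = 2 * 5/2 kHz = 5 kHz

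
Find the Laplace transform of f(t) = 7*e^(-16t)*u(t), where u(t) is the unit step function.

Standard Laplace transform pair:
e^(-at)*u(t) <-> 1/(s+a)
With a = 16: L{7*e^(-16t)*u(t)} = 7/(s+16), ROC: Re(s) > -16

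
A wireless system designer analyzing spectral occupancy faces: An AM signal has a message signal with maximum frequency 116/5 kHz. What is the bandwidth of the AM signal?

In AM (double-sideband), the bandwidth is twice the message frequency.
BW = 2 * f_m = 2 * 116/5 kHz = 232/5 kHz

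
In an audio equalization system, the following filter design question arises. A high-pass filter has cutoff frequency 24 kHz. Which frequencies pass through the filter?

A high-pass filter passes all frequencies above the cutoff frequency 24 kHz and attenuates lower frequencies.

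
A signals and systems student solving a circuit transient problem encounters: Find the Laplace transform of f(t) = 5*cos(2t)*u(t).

Standard pair: cos(wt)*u(t) <-> s/(s^2+w^2)
With w = 2: L{5*cos(2t)*u(t)} = 5s/(s^2+4)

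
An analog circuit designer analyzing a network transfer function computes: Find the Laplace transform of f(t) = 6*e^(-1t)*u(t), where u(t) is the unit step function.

Standard Laplace transform pair:
e^(-at)*u(t) <-> 1/(s+a)
With a = 1: L{6*e^(-1t)*u(t)} = 6/(s+1), ROC: Re(s) > -1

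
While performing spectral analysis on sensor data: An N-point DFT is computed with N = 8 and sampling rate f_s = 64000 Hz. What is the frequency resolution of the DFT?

DFT frequency resolution = f_s / N
= 64000 / 8 = 8000 Hz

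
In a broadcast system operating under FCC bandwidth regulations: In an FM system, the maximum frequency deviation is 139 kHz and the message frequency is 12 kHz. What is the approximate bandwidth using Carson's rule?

Carson's rule: BW = 2*(delta_f + f_m)
= 2*(139 + 12) kHz = 302 kHz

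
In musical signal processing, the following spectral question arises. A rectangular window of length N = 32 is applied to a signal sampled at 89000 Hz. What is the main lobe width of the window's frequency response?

For a rectangular window of length N,
the main lobe width in frequency is 2*f_s/N.
= 2*89000/32 = 11125/2 Hz
This determines the minimum frequency separation for resolving two sinusoids.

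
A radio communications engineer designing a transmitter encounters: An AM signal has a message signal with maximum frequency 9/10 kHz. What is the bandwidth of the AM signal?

In AM (double-sideband), the bandwidth is twice the message frequency.
BW = 2 * f_m = 2 * 9/10 kHz = 9/5 kHz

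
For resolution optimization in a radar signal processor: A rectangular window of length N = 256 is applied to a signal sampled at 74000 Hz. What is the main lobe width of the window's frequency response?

For a rectangular window of length N,
the main lobe width in frequency is 2*f_s/N.
= 2*74000/256 = 4625/8 Hz
This determines the minimum frequency separation for resolving two sinusoids.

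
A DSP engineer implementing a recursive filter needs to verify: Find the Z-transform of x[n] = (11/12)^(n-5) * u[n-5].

Time-shifting property: if X(z) = Z{x[n]}, then Z{x[n-d]} = z^(-d) * X(z)
X(z) = z/(z - 11/12) for x[n] = (11/12)^n * u[n]
Z{x[n-5]} = z^(-5) * z/(z - 11/12) = z^(-4)/(z - 11/12)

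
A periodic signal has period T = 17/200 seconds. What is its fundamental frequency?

The fundamental frequency is the reciprocal of the period.
f = 1/T = 1/(17/200) = 200/17 Hz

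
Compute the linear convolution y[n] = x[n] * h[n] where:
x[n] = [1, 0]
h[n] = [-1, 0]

y[n] = sum_k x[k]*h[n-k]. Output length = len(x) + len(h) - 1 = 2 + 2 - 1 = 3.
y[0] = 1*-1 = -1
y[1] = 0*-1 + 1*0 = 0
y[2] = 0*0 = 0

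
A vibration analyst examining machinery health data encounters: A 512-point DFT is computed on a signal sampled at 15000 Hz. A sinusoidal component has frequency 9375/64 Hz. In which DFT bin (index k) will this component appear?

DFT frequency resolution = f_s/N = 15000/512 = 1875/64 Hz
Bin index k = f_signal / resolution = 9375/64 / 1875/64 = 5
The signal frequency 9375/64 Hz falls in DFT bin k = 5.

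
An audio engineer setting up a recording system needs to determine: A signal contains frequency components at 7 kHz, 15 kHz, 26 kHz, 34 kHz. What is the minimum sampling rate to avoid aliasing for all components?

The highest frequency component is f_max = 34 kHz.
Nyquist rate = 2 * f_max = 2 * 34 kHz = 68 kHz.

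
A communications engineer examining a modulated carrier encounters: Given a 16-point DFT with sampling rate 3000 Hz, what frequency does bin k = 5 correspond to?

The frequency of DFT bin k is: f_k = k * f_s / N
f_5 = 5 * 3000 / 16 = 1875/2 Hz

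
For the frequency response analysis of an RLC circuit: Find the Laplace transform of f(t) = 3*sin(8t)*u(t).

Standard pair: sin(wt)*u(t) <-> w/(s^2+w^2)
With w = 8: L{3*sin(8t)*u(t)} = 24/(s^2+64)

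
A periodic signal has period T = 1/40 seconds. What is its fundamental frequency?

The fundamental frequency is the reciprocal of the period.
f = 1/T = 1/(1/40) = 40 Hz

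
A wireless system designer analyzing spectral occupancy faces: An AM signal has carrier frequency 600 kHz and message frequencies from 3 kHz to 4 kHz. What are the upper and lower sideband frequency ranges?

Upper sideband (USB) = fc + [fm_low, fm_high] = 600 + [3, 4] = [603, 604] kHz
Lower sideband (LSB) = fc - [fm_high, fm_low] = 600 - [4, 3] = [596, 597] kHz
Total occupied spectrum: 596 kHz to 604 kHz (plus carrier at 600 kHz)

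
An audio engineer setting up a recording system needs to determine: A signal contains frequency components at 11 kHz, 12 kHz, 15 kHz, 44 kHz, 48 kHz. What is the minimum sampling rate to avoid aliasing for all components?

The highest frequency component is f_max = 48 kHz.
Nyquist rate = 2 * f_max = 2 * 48 kHz = 96 kHz.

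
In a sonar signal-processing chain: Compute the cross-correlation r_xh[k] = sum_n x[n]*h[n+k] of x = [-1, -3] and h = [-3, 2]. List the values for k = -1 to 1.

Both sequences indexed from 0 and zero outside their support.
Lags with overlap: k = -1 to 1.
  r_xh[-1] = x[1]*h[0] = 9
  r_xh[0] = x[0]*h[0] + x[1]*h[1] = -3
  r_xh[1] = x[0]*h[1] = -2
r_xh = [9, -3, -2] (for k = -1, ..., 1)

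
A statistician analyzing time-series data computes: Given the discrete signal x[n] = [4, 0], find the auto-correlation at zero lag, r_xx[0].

The auto-correlation at zero lag r_xx[0] equals the signal energy.
r_xx[0] = sum of x[n]^2 = 4^2 + 0^2
= 16 + 0 = 16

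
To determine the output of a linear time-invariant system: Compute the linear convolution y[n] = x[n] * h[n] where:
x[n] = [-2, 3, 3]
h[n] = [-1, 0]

y[n] = sum_k x[k]*h[n-k]. Output length = len(x) + len(h) - 1 = 3 + 2 - 1 = 4.
y[0] = -2*-1 = 2
y[1] = 3*-1 + -2*0 = -3
y[2] = 3*-1 + 3*0 = -3
y[3] = 3*0 = 0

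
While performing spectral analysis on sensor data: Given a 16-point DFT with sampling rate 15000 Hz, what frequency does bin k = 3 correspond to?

The frequency of DFT bin k is: f_k = k * f_s / N
f_3 = 3 * 15000 / 16 = 5625/2 Hz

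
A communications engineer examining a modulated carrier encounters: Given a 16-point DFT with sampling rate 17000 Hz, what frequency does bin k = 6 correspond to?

The frequency of DFT bin k is: f_k = k * f_s / N
f_6 = 6 * 17000 / 16 = 6375 Hz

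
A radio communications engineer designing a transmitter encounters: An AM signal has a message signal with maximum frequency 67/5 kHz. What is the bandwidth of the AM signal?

In AM (double-sideband), the bandwidth is twice the message frequency.
BW = 2 * f_m = 2 * 67/5 kHz = 134/5 kHz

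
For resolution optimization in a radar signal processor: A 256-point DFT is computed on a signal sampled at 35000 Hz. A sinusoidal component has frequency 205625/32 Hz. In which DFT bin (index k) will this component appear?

DFT frequency resolution = f_s/N = 35000/256 = 4375/32 Hz
Bin index k = f_signal / resolution = 205625/32 / 4375/32 = 47
The signal frequency 205625/32 Hz falls in DFT bin k = 47.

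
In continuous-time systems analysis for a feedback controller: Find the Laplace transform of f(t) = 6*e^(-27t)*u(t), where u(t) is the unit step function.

Standard Laplace transform pair:
e^(-at)*u(t) <-> 1/(s+a)
With a = 27: L{6*e^(-27t)*u(t)} = 6/(s+27), ROC: Re(s) > -27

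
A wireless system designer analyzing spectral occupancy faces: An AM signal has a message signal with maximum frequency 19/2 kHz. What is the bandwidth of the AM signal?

In AM (double-sideband), the bandwidth is twice the message frequency.
BW = 2 * f_m = 2 * 19/2 kHz = 19 kHz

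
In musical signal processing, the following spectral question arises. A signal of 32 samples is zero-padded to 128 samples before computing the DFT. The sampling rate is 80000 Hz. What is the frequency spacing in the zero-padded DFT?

Original DFT: N = 32, resolution = f_s/N = 80000/32 = 2500 Hz
Zero-padded DFT: N = 128, resolution = f_s/N = 80000/128 = 625 Hz
Zero-padding interpolates the spectrum (finer frequency grid)
but does NOT improve the true spectral resolution (ability to resolve close frequencies).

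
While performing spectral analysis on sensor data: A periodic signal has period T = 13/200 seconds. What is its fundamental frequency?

The fundamental frequency is the reciprocal of the period.
f = 1/T = 1/(13/200) = 200/13 Hz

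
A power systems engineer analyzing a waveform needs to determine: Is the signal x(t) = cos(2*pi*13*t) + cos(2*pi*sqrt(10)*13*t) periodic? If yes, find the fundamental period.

f1 = 13 Hz, f2 = 13*sqrt(10) Hz
Ratio f2/f1 = sqrt(10), which is irrational.
Since the frequency ratio is irrational, no common period exists.
The signal is not periodic.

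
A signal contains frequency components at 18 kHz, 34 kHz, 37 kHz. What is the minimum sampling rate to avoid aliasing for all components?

The highest frequency component is f_max = 37 kHz.
Nyquist rate = 2 * f_max = 2 * 37 kHz = 74 kHz.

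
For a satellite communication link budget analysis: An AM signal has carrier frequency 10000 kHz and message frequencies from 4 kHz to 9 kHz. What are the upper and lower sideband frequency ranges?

Upper sideband (USB) = fc + [fm_low, fm_high] = 10000 + [4, 9] = [10004, 10009] kHz
Lower sideband (LSB) = fc - [fm_high, fm_low] = 10000 - [9, 4] = [9991, 9996] kHz
Total occupied spectrum: 9991 kHz to 10009 kHz (plus carrier at 10000 kHz)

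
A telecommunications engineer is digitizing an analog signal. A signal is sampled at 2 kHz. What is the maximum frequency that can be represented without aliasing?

The maximum frequency that can be represented without aliasing
is the Nyquist frequency: f_max = f_s / 2 = 2 kHz / 2 = 1 kHz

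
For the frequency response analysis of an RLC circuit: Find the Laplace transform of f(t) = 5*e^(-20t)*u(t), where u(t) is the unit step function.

Standard Laplace transform pair:
e^(-at)*u(t) <-> 1/(s+a)
With a = 20: L{5*e^(-20t)*u(t)} = 5/(s+20), ROC: Re(s) > -20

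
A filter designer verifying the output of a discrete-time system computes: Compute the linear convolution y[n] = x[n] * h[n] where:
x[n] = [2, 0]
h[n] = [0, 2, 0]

y[n] = sum_k x[k]*h[n-k]. Output length = len(x) + len(h) - 1 = 2 + 3 - 1 = 4.
y[0] = 2*0 = 0
y[1] = 0*0 + 2*2 = 4
y[2] = 0*2 + 2*0 = 0
y[3] = 0*0 = 0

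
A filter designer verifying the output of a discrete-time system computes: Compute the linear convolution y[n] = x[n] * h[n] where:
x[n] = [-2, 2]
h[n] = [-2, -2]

y[n] = sum_k x[k]*h[n-k]. Output length = len(x) + len(h) - 1 = 2 + 2 - 1 = 3.
y[0] = -2*-2 = 4
y[1] = 2*-2 + -2*-2 = 0
y[2] = 2*-2 = -4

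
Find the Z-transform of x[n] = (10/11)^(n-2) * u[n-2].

Time-shifting property: if X(z) = Z{x[n]}, then Z{x[n-d]} = z^(-d) * X(z)
X(z) = z/(z - 10/11) for x[n] = (10/11)^n * u[n]
Z{x[n-2]} = z^(-2) * z/(z - 10/11) = z^(-1)/(z - 10/11)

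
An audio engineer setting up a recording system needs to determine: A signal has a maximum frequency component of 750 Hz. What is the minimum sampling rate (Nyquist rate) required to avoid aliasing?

By the Nyquist-Shannon sampling theorem,
the minimum sampling rate (Nyquist rate) must be at least 2 * f_max.
Nyquist rate = 2 * 750 Hz = 1500 Hz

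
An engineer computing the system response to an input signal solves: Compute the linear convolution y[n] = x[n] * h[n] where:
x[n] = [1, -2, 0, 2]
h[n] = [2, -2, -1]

y[n] = sum_k x[k]*h[n-k]. Output length = len(x) + len(h) - 1 = 4 + 3 - 1 = 6.
y[0] = 1*2 = 2
y[1] = -2*2 + 1*-2 = -6
y[2] = 0*2 + -2*-2 + 1*-1 = 3
y[3] = 2*2 + 0*-2 + -2*-1 = 6
y[4] = 2*-2 + 0*-1 = -4
y[5] = 2*-1 = -2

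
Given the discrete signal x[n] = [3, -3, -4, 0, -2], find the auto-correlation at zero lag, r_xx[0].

The auto-correlation at zero lag r_xx[0] equals the signal energy.
r_xx[0] = sum of x[n]^2 = 3^2 + (-3)^2 + (-4)^2 + 0^2 + (-2)^2
= 9 + 9 + 16 + 0 + 4 = 38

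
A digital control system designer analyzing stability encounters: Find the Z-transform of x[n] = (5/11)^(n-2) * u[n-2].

Time-shifting property: if X(z) = Z{x[n]}, then Z{x[n-d]} = z^(-d) * X(z)
X(z) = z/(z - 5/11) for x[n] = (5/11)^n * u[n]
Z{x[n-2]} = z^(-2) * z/(z - 5/11) = z^(-1)/(z - 5/11)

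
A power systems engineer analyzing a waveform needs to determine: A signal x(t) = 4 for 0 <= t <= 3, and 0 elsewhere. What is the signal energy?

Energy = integral of |x(t)|^2 dt over the signal duration
= 4^2 * 3 = 16 * 3 = 48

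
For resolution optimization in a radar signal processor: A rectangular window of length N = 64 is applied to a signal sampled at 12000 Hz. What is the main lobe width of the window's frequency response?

For a rectangular window of length N,
the main lobe width in frequency is 2*f_s/N.
= 2*12000/64 = 375 Hz
This determines the minimum frequency separation for resolving two sinusoids.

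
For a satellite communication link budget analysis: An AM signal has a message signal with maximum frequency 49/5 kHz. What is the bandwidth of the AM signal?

In AM (double-sideband), the bandwidth is twice the message frequency.
BW = 2 * f_m = 2 * 49/5 kHz = 98/5 kHz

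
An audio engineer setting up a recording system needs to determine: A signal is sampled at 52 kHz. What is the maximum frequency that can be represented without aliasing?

The maximum frequency that can be represented without aliasing
is the Nyquist frequency: f_max = f_s / 2 = 52 kHz / 2 = 26 kHz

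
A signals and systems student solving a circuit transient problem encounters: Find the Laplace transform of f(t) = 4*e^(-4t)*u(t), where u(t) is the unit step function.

Standard Laplace transform pair:
e^(-at)*u(t) <-> 1/(s+a)
With a = 4: L{4*e^(-4t)*u(t)} = 4/(s+4), ROC: Re(s) > -4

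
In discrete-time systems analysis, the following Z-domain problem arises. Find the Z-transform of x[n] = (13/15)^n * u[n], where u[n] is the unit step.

The Z-transform of a^n * u[n] is z/(z-a) for |z| > |a|.
Here a = 13/15, so X(z) = z/(z - (13/15)) = 15z/(15z - 13)
ROC: |z| > 13/15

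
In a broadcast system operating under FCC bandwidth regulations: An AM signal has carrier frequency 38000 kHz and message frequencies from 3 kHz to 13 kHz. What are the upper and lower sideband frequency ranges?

Upper sideband (USB) = fc + [fm_low, fm_high] = 38000 + [3, 13] = [38003, 38013] kHz
Lower sideband (LSB) = fc - [fm_high, fm_low] = 38000 - [13, 3] = [37987, 37997] kHz
Total occupied spectrum: 37987 kHz to 38013 kHz (plus carrier at 38000 kHz)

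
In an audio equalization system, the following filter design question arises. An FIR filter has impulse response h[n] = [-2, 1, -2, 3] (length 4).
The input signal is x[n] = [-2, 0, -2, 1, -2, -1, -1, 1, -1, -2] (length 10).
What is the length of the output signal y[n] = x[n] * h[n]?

For linear convolution, the output length is:
len(y) = len(x) + len(h) - 1 = 10 + 4 - 1 = 13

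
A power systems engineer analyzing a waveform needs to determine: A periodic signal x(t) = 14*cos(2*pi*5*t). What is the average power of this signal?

Average power of A*cos(wt) is A^2/2.
P = 14^2 / 2 = 196/2 = 98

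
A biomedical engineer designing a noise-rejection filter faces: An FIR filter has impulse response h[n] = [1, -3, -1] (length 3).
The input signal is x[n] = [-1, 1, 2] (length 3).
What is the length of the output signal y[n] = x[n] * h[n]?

For linear convolution, the output length is:
len(y) = len(x) + len(h) - 1 = 3 + 3 - 1 = 5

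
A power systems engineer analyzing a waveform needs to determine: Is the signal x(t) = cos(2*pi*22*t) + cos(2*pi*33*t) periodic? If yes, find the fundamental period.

f1 = 22 Hz, f2 = 33 Hz
Period T1 = 1/22, T2 = 1/33
Ratio T1/T2 = 33/22, which is rational.
The signal is periodic with fundamental period T = 1/GCD(22,33) = 1/11 s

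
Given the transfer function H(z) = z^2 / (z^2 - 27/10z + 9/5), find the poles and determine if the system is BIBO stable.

Poles are roots of the denominator: z^2 - 27/10z + 9/5 = 0.
Quadratic formula: z = [-(-27/10) +/- sqrt((-27/10)^2 - 4*(9/5))] / 2
Discriminant = 729/100 - 36/5 = 9/100; sqrt = 3/10.
z = (27/10 +/- 3/10) / 2 => z = 3/2 or z = 6/5.
|p1| = 3/2, |p2| = 6/5.
For BIBO stability, all poles must lie inside the unit circle (|p| < 1).
System is UNSTABLE since at least one |p| >= 1.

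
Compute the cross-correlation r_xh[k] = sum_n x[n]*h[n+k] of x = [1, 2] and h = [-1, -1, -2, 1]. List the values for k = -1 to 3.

Both sequences indexed from 0 and zero outside their support.
Lags with overlap: k = -1 to 3.
  r_xh[-1] = x[1]*h[0] = -2
  r_xh[0] = x[0]*h[0] + x[1]*h[1] = -3
  r_xh[1] = x[0]*h[1] + x[1]*h[2] = -5
  r_xh[2] = x[0]*h[2] + x[1]*h[3] = 0
  r_xh[3] = x[0]*h[3] = 1
r_xh = [-2, -3, -5, 0, 1] (for k = -1, ..., 3)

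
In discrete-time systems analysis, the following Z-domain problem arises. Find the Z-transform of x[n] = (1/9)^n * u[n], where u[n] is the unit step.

The Z-transform of a^n * u[n] is z/(z-a) for |z| > |a|.
Here a = 1/9, so X(z) = z/(z - (1/9)) = 9z/(9z - 1)
ROC: |z| > 1/9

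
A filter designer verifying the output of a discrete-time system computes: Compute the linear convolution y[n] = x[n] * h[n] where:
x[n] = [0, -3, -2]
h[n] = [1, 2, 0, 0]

y[n] = sum_k x[k]*h[n-k]. Output length = len(x) + len(h) - 1 = 3 + 4 - 1 = 6.
y[0] = 0*1 = 0
y[1] = -3*1 + 0*2 = -3
y[2] = -2*1 + -3*2 + 0*0 = -8
y[3] = -2*2 + -3*0 + 0*0 = -4
y[4] = -2*0 + -3*0 = 0
y[5] = -2*0 = 0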